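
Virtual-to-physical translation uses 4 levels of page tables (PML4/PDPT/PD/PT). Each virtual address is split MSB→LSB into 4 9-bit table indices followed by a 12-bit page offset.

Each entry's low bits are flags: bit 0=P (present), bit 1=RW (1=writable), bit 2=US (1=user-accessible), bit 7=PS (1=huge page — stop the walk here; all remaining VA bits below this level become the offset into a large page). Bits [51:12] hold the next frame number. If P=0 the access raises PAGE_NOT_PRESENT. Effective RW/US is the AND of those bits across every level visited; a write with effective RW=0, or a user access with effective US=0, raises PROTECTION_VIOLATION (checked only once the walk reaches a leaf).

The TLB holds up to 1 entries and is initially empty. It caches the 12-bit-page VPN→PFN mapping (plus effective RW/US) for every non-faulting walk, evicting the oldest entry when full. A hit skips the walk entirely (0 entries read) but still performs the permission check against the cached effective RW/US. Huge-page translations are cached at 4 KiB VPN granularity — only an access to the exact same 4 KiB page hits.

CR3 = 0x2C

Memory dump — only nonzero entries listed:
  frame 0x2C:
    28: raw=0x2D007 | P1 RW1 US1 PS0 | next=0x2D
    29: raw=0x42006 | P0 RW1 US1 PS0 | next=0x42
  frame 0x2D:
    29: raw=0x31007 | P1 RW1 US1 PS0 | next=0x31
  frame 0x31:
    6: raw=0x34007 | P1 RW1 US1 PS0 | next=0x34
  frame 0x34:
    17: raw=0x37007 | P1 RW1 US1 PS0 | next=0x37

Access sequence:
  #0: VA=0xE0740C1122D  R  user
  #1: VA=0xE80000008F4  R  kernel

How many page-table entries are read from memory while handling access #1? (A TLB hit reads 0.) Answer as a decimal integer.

Walk each access:
#0 VA=0xE0740C1122D (r,user):
  [0] read 0x2C idx=28: raw=0x2D007 flags P=1 W=1 U=1 S=0
  [1] read 0x2D idx=29: raw=0x31007 flags P=1 W=1 U=1 S=0
  [2] read 0x31 idx=6: raw=0x34007 flags P=1 W=1 U=1 S=0
  [3] read 0x34 idx=17: raw=0x37007 flags P=1 W=1 U=1 S=0
  ✓ 0x3722D  — 4 lookups
#1 VA=0xE80000008F4 (r,kernel):
  [0] read 0x2C idx=29: raw=0x42006 flags P=0 W=1 U=1 S=0
  → PAGE_NOT_PRESENT  (1 entries read)

Entries read for #1: 1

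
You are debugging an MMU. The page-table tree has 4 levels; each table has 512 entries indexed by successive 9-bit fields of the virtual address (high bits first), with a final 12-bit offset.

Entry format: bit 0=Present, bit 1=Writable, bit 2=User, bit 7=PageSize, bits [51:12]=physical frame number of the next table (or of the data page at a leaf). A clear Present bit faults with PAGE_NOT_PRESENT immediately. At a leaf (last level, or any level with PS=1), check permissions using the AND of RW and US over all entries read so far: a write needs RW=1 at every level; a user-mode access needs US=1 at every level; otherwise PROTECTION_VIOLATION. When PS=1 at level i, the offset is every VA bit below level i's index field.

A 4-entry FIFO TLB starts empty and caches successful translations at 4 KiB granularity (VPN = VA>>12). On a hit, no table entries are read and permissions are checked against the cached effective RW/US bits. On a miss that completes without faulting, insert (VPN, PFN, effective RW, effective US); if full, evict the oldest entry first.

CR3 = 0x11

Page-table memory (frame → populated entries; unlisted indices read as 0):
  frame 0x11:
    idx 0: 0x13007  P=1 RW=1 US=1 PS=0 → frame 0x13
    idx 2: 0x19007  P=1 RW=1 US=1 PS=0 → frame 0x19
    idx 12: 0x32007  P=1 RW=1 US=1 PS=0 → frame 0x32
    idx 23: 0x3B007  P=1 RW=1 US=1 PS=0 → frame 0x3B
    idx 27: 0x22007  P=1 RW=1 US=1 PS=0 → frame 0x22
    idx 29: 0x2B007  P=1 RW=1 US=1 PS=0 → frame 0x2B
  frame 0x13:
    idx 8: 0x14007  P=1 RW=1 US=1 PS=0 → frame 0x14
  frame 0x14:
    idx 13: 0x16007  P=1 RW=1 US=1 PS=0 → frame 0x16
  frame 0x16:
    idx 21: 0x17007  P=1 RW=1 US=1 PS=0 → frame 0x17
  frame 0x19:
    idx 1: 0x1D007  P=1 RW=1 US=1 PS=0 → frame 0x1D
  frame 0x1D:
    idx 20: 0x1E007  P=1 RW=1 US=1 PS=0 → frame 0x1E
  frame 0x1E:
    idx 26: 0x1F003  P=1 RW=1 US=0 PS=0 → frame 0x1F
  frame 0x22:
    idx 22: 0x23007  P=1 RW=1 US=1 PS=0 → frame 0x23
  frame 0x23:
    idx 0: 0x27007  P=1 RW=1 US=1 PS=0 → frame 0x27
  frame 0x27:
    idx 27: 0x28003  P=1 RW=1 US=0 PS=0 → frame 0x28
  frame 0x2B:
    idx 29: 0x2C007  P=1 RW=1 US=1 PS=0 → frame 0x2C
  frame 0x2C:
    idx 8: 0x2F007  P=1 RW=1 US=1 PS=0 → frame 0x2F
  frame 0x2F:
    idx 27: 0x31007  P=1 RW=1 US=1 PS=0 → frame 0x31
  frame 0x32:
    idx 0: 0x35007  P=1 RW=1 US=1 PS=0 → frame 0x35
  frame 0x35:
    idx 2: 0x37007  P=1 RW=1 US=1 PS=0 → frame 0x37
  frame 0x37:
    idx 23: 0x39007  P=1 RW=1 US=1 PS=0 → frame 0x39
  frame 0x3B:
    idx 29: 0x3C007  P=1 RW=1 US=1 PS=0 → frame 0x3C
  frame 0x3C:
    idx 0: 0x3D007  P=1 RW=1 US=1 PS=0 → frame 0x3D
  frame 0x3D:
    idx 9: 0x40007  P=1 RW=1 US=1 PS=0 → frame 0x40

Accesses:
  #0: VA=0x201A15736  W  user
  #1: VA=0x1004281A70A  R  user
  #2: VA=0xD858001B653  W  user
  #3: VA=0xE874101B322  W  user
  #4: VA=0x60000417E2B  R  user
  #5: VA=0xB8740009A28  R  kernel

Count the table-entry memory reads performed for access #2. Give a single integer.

Per-access translation:
#0 VA=0x201A15736 (w,user):
  L0: frame=0x11 idx=0 entry=0x13007 [P=1 RW=1 US=1 PS=0]
  L1: frame=0x13 idx=8 entry=0x14007 [P=1 RW=1 US=1 PS=0]
  L2: frame=0x14 idx=13 entry=0x16007 [P=1 RW=1 US=1 PS=0]
  L3: frame=0x16 idx=21 entry=0x17007 [P=1 RW=1 US=1 PS=0]
  ✓ 0x17736  — 4 lookups
#1 VA=0x1004281A70A (r,user):
  L0: frame=0x11 idx=2 entry=0x19007 [P=1 RW=1 US=1 PS=0]
  L1: frame=0x19 idx=1 entry=0x1D007 [P=1 RW=1 US=1 PS=0]
  L2: frame=0x1D idx=20 entry=0x1E007 [P=1 RW=1 US=1 PS=0]
  L3: frame=0x1E idx=26 entry=0x1F003 [P=1 RW=1 US=0 PS=0]
  ✗ PROTECTION_VIOLATION  [4 reads]
#2 VA=0xD858001B653 (w,user):
  L0: frame=0x11 idx=27 entry=0x22007 [P=1 RW=1 US=1 PS=0]
  L1: frame=0x22 idx=22 entry=0x23007 [P=1 RW=1 US=1 PS=0]
  L2: frame=0x23 idx=0 entry=0x27007 [P=1 RW=1 US=1 PS=0]
  L3: frame=0x27 idx=27 entry=0x28003 [P=1 RW=1 US=0 PS=0]
  ✗ PROTECTION_VIOLATION  [4 reads]
#3 VA=0xE874101B322 (w,user):
  L0: frame=0x11 idx=29 entry=0x2B007 [P=1 RW=1 US=1 PS=0]
  L1: frame=0x2B idx=29 entry=0x2C007 [P=1 RW=1 US=1 PS=0]
  L2: frame=0x2C idx=8 entry=0x2F007 [P=1 RW=1 US=1 PS=0]
  L3: frame=0x2F idx=27 entry=0x31007 [P=1 RW=1 US=1 PS=0]
  ✓ 0x31322  — 4 lookups
#4 VA=0x60000417E2B (r,user):
  L0: frame=0x11 idx=12 entry=0x32007 [P=1 RW=1 US=1 PS=0]
  L1: frame=0x32 idx=0 entry=0x35007 [P=1 RW=1 US=1 PS=0]
  L2: frame=0x35 idx=2 entry=0x37007 [P=1 RW=1 US=1 PS=0]
  L3: frame=0x37 idx=23 entry=0x39007 [P=1 RW=1 US=1 PS=0]
  ✓ 0x39E2B  — 4 lookups
#5 VA=0xB8740009A28 (r,kernel):
  L0: frame=0x11 idx=23 entry=0x3B007 [P=1 RW=1 US=1 PS=0]
  L1: frame=0x3B idx=29 entry=0x3C007 [P=1 RW=1 US=1 PS=0]
  L2: frame=0x3C idx=0 entry=0x3D007 [P=1 RW=1 US=1 PS=0]
  L3: frame=0x3D idx=9 entry=0x40007 [P=1 RW=1 US=1 PS=0]
  ✓ 0x40A28  — 4 lookups

Entries read for #2: 4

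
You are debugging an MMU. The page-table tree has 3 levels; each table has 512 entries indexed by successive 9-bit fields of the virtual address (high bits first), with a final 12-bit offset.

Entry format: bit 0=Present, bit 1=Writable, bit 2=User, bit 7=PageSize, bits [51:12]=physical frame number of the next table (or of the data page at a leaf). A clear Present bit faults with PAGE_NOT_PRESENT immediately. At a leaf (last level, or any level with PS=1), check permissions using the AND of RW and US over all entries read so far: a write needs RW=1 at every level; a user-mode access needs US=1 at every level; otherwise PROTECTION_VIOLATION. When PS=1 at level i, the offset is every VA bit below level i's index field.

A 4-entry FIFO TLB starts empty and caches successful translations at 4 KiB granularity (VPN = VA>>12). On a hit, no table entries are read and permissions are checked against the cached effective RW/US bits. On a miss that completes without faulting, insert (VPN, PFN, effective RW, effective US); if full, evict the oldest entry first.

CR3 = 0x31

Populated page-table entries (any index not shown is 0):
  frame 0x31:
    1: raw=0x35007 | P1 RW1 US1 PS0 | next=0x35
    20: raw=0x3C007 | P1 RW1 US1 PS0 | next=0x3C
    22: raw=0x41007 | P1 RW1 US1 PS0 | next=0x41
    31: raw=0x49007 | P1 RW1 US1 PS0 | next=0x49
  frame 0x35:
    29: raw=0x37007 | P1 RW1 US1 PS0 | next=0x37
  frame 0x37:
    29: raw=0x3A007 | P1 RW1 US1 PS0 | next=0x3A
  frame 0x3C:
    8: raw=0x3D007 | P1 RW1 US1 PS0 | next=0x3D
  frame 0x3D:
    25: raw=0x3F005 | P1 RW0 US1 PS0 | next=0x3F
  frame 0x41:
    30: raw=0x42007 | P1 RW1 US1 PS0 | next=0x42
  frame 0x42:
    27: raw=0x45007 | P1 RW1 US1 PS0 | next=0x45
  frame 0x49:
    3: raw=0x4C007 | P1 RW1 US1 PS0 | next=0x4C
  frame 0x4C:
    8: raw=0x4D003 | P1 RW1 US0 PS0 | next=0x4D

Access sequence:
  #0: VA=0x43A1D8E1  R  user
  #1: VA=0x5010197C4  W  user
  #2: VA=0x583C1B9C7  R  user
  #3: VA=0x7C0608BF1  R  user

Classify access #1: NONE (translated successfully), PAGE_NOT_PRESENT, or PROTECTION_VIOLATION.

Trace:
#0 VA=0x43A1D8E1 (r,user):
  [0] read 0x31 idx=1: raw=0x35007 flags P=1 W=1 U=1 S=0
  [1] read 0x35 idx=29: raw=0x37007 flags P=1 W=1 U=1 S=0
  [2] read 0x37 idx=29: raw=0x3A007 flags P=1 W=1 U=1 S=0
  ⇒ phys 0x3A8E1  [3 reads]
#1 VA=0x5010197C4 (w,user):
  [0] read 0x31 idx=20: raw=0x3C007 flags P=1 W=1 U=1 S=0
  [1] read 0x3C idx=8: raw=0x3D007 flags P=1 W=1 U=1 S=0
  [2] read 0x3D idx=25: raw=0x3F005 flags P=1 W=0 U=1 S=0
  ✗ PROTECTION_VIOLATION  [3 reads]
#2 VA=0x583C1B9C7 (r,user):
  [0] read 0x31 idx=22: raw=0x41007 flags P=1 W=1 U=1 S=0
  [1] read 0x41 idx=30: raw=0x42007 flags P=1 W=1 U=1 S=0
  [2] read 0x42 idx=27: raw=0x45007 flags P=1 W=1 U=1 S=0
  ⇒ phys 0x459C7  [3 reads]
#3 VA=0x7C0608BF1 (r,user):
  [0] read 0x31 idx=31: raw=0x49007 flags P=1 W=1 U=1 S=0
  [1] read 0x49 idx=3: raw=0x4C007 flags P=1 W=1 U=1 S=0
  [2] read 0x4C idx=8: raw=0x4D003 flags P=1 W=1 U=0 S=0
  ✗ PROTECTION_VIOLATION  [3 reads]

Access #1 fault: PROTECTION_VIOLATION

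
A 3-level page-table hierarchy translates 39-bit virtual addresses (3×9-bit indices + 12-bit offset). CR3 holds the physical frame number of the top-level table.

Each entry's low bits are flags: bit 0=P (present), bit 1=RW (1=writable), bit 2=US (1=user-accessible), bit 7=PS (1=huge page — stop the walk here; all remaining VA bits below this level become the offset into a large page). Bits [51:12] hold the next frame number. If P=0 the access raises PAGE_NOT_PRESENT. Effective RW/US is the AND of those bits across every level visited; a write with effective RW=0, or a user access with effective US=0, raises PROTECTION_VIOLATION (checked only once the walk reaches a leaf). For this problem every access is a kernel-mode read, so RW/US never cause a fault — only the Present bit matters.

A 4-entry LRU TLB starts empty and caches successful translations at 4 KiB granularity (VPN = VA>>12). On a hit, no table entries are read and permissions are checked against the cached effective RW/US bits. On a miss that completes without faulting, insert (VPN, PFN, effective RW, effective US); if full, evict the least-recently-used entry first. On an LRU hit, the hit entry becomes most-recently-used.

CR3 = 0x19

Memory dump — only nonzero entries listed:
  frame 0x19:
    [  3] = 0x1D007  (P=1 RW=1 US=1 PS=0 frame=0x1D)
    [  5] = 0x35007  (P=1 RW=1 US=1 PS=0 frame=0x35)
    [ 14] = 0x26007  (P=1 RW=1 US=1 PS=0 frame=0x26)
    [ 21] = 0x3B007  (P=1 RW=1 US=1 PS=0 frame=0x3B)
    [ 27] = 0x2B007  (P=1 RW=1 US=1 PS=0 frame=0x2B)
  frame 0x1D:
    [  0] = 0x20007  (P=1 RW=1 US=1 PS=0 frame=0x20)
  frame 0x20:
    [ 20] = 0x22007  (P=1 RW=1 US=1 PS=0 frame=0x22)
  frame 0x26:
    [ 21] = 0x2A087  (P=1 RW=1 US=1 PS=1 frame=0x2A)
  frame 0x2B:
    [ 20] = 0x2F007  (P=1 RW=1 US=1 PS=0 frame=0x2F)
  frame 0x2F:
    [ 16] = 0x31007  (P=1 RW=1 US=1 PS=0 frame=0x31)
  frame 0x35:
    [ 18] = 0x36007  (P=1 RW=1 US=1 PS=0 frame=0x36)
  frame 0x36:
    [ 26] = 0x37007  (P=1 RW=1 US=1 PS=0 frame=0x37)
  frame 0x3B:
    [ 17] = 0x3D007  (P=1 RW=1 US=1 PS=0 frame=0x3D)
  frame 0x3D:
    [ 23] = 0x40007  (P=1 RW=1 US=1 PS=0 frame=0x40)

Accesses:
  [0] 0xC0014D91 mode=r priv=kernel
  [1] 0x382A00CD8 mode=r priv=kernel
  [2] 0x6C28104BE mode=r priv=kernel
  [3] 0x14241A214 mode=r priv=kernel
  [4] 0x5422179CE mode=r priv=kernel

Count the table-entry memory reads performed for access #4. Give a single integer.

Per-access translation:
#0 VA=0xC0014D91 (r,kernel):
  L0: frame=0x19 idx=3 entry=0x1D007 [P=1 RW=1 US=1 PS=0]
  L1: frame=0x1D idx=0 entry=0x20007 [P=1 RW=1 US=1 PS=0]
  L2: frame=0x20 idx=20 entry=0x22007 [P=1 RW=1 US=1 PS=0]
  ✓ 0x22D91  — 3 lookups
#1 VA=0x382A00CD8 (r,kernel):
  L0: frame=0x19 idx=14 entry=0x26007 [P=1 RW=1 US=1 PS=0]
  L1: frame=0x26 idx=21 entry=0x2A087 [P=1 RW=1 US=1 PS=1]
  ✓ 0x2ACD8 (huge @L1)  — 2 lookups
#2 VA=0x6C28104BE (r,kernel):
  L0: frame=0x19 idx=27 entry=0x2B007 [P=1 RW=1 US=1 PS=0]
  L1: frame=0x2B idx=20 entry=0x2F007 [P=1 RW=1 US=1 PS=0]
  L2: frame=0x2F idx=16 entry=0x31007 [P=1 RW=1 US=1 PS=0]
  ✓ 0x314BE  — 3 lookups
#3 VA=0x14241A214 (r,kernel):
  L0: frame=0x19 idx=5 entry=0x35007 [P=1 RW=1 US=1 PS=0]
  L1: frame=0x35 idx=18 entry=0x36007 [P=1 RW=1 US=1 PS=0]
  L2: frame=0x36 idx=26 entry=0x37007 [P=1 RW=1 US=1 PS=0]
  ✓ 0x37214  — 3 lookups
#4 VA=0x5422179CE (r,kernel):
  L0: frame=0x19 idx=21 entry=0x3B007 [P=1 RW=1 US=1 PS=0]
  L1: frame=0x3B idx=17 entry=0x3D007 [P=1 RW=1 US=1 PS=0]
  L2: frame=0x3D idx=23 entry=0x40007 [P=1 RW=1 US=1 PS=0]
  ✓ 0x409CE  — 3 lookups

Entries read for #4: 3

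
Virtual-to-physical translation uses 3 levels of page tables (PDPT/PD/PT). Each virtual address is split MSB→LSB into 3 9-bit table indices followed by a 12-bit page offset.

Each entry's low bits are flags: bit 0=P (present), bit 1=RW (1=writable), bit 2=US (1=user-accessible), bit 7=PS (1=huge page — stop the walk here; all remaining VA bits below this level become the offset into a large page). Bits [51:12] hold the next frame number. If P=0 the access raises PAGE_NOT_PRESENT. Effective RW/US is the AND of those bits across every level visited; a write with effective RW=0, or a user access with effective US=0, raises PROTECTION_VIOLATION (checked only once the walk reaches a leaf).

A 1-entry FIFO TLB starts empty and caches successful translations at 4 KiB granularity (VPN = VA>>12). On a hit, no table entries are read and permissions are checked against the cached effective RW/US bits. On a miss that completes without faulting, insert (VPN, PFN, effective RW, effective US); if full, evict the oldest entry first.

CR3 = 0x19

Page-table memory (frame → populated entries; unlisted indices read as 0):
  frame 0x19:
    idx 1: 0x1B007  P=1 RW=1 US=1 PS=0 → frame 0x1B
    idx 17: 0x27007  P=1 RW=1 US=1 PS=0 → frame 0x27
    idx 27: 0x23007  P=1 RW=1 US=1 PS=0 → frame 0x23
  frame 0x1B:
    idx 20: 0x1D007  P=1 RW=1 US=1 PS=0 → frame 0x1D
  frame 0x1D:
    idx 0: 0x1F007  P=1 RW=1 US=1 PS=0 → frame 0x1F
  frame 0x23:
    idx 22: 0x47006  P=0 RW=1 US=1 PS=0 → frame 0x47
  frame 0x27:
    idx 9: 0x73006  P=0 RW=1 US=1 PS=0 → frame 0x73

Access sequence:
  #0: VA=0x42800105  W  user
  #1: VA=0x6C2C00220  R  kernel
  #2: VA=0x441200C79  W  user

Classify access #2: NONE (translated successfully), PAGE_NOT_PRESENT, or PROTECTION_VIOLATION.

Per-access translation:
#0 VA=0x42800105 (w,user):
  L0: frame=0x19 idx=1 entry=0x1B007 [P=1 RW=1 US=1 PS=0]
  L1: frame=0x1B idx=20 entry=0x1D007 [P=1 RW=1 US=1 PS=0]
  L2: frame=0x1D idx=0 entry=0x1F007 [P=1 RW=1 US=1 PS=0]
  → PA=0x1F105  (3 entries read)
#1 VA=0x6C2C00220 (r,kernel):
  L0: frame=0x19 idx=27 entry=0x23007 [P=1 RW=1 US=1 PS=0]
  L1: frame=0x23 idx=22 entry=0x47006 [P=0 RW=1 US=1 PS=0]
  → PAGE_NOT_PRESENT  (2 entries read)
#2 VA=0x441200C79 (w,user):
  L0: frame=0x19 idx=17 entry=0x27007 [P=1 RW=1 US=1 PS=0]
  L1: frame=0x27 idx=9 entry=0x73006 [P=0 RW=1 US=1 PS=0]
  → PAGE_NOT_PRESENT  (2 entries read)

Access #2 fault: PAGE_NOT_PRESENT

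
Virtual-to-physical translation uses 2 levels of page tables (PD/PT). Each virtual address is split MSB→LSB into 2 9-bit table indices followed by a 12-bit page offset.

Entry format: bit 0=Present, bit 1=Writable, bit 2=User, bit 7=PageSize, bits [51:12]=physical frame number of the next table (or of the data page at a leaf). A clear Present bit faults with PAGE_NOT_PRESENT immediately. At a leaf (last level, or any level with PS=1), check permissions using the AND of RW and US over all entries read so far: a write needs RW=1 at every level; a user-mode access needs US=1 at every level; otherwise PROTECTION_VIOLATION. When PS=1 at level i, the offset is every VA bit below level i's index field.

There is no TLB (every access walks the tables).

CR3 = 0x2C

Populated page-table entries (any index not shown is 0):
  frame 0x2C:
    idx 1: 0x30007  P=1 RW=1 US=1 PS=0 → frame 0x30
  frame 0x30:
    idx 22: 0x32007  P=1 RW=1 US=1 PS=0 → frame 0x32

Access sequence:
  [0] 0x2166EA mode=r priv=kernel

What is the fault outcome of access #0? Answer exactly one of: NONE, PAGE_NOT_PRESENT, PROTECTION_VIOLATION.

Trace:
#0 VA=0x2166EA (r,kernel):
  [0] read 0x2C idx=1: raw=0x30007 flags P=1 W=1 U=1 S=0
  [1] read 0x30 idx=22: raw=0x32007 flags P=1 W=1 U=1 S=0
  ✓ 0x326EA  — 2 lookups

Access #0 fault: NONE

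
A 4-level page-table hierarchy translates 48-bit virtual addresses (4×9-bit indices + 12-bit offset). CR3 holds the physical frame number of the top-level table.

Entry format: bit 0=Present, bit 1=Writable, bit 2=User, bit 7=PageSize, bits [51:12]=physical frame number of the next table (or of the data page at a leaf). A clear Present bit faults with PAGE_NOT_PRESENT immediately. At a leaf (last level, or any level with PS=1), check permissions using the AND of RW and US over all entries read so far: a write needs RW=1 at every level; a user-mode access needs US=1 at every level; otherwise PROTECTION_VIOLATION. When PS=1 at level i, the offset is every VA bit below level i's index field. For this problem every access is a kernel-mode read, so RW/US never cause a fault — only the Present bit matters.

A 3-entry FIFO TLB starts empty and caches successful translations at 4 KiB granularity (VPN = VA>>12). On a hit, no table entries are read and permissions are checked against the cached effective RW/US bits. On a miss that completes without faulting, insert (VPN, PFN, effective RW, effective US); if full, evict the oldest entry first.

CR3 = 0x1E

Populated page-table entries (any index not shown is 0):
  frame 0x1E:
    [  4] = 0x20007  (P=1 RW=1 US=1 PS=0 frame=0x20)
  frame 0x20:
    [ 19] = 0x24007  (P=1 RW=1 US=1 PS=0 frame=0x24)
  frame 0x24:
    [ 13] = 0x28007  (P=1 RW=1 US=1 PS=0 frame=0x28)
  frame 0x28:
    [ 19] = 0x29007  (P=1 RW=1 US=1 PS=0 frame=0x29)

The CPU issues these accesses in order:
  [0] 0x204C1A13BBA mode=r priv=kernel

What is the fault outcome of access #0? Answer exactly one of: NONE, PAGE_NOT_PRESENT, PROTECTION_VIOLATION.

Trace:
#0 VA=0x204C1A13BBA (r,kernel):
  [0] read 0x1E idx=4: raw=0x20007 flags P=1 W=1 U=1 S=0
  [1] read 0x20 idx=19: raw=0x24007 flags P=1 W=1 U=1 S=0
  [2] read 0x24 idx=13: raw=0x28007 flags P=1 W=1 U=1 S=0
  [3] read 0x28 idx=19: raw=0x29007 flags P=1 W=1 U=1 S=0
  ✓ 0x29BBA  — 4 lookups

Access #0 fault: NONE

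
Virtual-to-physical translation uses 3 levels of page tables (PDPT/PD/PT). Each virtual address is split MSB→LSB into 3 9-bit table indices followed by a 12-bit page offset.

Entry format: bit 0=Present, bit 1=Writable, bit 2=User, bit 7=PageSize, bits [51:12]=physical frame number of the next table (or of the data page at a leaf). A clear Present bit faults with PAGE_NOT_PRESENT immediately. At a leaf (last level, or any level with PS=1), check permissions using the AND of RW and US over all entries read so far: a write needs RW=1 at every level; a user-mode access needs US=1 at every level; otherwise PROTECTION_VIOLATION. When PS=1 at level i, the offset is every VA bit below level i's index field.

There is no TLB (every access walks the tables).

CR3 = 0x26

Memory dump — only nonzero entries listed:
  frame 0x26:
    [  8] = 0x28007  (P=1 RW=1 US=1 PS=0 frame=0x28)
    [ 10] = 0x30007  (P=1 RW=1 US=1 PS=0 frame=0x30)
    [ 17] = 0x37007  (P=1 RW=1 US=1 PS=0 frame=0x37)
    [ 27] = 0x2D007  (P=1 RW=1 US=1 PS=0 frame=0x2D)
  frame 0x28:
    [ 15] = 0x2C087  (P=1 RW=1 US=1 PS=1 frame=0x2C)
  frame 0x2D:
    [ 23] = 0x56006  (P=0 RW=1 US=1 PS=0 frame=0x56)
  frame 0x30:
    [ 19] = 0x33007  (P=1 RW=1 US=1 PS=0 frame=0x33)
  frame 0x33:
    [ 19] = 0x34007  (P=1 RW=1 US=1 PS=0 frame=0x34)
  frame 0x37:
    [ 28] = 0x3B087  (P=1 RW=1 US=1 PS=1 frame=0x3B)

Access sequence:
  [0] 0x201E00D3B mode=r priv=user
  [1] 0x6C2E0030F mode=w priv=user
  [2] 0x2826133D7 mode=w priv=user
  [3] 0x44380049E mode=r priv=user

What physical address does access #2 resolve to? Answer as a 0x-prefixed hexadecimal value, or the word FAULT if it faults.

Trace:
#0 VA=0x201E00D3B (r,user):
  [0] read 0x26 idx=8: raw=0x28007 flags P=1 W=1 U=1 S=0
  [1] read 0x28 idx=15: raw=0x2C087 flags P=1 W=1 U=1 S=1
  → PA=0x2CD3B (huge @L1)  (2 entries read)
#1 VA=0x6C2E0030F (w,user):
  [0] read 0x26 idx=27: raw=0x2D007 flags P=1 W=1 U=1 S=0
  [1] read 0x2D idx=23: raw=0x56006 flags P=0 W=1 U=1 S=0
  ✗ PAGE_NOT_PRESENT  [2 reads]
#2 VA=0x2826133D7 (w,user):
  [0] read 0x26 idx=10: raw=0x30007 flags P=1 W=1 U=1 S=0
  [1] read 0x30 idx=19: raw=0x33007 flags P=1 W=1 U=1 S=0
  [2] read 0x33 idx=19: raw=0x34007 flags P=1 W=1 U=1 S=0
  → PA=0x343D7  (3 entries read)
#3 VA=0x44380049E (r,user):
  [0] read 0x26 idx=17: raw=0x37007 flags P=1 W=1 U=1 S=0
  [1] read 0x37 idx=28: raw=0x3B087 flags P=1 W=1 U=1 S=1
  → PA=0x3B49E (huge @L1)  (2 entries read)

Access #2 PA: 0x343D7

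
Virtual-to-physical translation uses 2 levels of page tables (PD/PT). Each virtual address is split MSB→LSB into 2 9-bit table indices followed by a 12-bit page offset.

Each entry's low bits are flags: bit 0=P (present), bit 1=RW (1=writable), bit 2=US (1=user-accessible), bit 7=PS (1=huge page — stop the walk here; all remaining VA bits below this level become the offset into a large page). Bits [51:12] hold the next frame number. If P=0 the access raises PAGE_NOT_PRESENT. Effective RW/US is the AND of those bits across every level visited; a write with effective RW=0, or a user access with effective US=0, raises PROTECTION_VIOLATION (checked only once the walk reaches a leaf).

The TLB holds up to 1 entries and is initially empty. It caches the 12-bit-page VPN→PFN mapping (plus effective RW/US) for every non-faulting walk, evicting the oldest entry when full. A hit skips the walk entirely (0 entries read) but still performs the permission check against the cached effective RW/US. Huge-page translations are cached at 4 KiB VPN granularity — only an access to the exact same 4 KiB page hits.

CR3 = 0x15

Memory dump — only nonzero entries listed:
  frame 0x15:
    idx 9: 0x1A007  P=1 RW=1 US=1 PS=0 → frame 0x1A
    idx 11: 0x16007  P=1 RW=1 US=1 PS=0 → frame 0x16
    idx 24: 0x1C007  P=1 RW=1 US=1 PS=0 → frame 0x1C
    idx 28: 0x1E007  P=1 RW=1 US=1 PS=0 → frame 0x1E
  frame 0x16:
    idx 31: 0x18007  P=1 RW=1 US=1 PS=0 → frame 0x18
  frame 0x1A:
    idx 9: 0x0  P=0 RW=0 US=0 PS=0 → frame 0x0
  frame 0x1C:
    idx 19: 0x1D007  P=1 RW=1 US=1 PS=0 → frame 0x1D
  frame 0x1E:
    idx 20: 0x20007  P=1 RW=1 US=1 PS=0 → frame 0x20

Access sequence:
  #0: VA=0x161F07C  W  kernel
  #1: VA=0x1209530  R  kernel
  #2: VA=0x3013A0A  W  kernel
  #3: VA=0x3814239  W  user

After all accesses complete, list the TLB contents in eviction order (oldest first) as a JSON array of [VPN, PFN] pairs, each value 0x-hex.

Per-access translation:
#0 VA=0x161F07C (w,kernel):
  [0] read 0x15 idx=11: raw=0x16007 flags P=1 W=1 U=1 S=0
  [1] read 0x16 idx=31: raw=0x18007 flags P=1 W=1 U=1 S=0
  ⇒ phys 0x1807C  [2 reads]
#1 VA=0x1209530 (r,kernel):
  [0] read 0x15 idx=9: raw=0x1A007 flags P=1 W=1 U=1 S=0
  [1] read 0x1A idx=9: raw=0x0 flags P=0 W=0 U=0 S=0
  ⇒ fault: PAGE_NOT_PRESENT  — 2 lookups
#2 VA=0x3013A0A (w,kernel):
  [0] read 0x15 idx=24: raw=0x1C007 flags P=1 W=1 U=1 S=0
  [1] read 0x1C idx=19: raw=0x1D007 flags P=1 W=1 U=1 S=0
  ⇒ phys 0x1DA0A  [2 reads]
#3 VA=0x3814239 (w,user):
  [0] read 0x15 idx=28: raw=0x1E007 flags P=1 W=1 U=1 S=0
  [1] read 0x1E idx=20: raw=0x20007 flags P=1 W=1 U=1 S=0
  ⇒ phys 0x20239  [2 reads]

TLB: [["0x3814", "0x20"]]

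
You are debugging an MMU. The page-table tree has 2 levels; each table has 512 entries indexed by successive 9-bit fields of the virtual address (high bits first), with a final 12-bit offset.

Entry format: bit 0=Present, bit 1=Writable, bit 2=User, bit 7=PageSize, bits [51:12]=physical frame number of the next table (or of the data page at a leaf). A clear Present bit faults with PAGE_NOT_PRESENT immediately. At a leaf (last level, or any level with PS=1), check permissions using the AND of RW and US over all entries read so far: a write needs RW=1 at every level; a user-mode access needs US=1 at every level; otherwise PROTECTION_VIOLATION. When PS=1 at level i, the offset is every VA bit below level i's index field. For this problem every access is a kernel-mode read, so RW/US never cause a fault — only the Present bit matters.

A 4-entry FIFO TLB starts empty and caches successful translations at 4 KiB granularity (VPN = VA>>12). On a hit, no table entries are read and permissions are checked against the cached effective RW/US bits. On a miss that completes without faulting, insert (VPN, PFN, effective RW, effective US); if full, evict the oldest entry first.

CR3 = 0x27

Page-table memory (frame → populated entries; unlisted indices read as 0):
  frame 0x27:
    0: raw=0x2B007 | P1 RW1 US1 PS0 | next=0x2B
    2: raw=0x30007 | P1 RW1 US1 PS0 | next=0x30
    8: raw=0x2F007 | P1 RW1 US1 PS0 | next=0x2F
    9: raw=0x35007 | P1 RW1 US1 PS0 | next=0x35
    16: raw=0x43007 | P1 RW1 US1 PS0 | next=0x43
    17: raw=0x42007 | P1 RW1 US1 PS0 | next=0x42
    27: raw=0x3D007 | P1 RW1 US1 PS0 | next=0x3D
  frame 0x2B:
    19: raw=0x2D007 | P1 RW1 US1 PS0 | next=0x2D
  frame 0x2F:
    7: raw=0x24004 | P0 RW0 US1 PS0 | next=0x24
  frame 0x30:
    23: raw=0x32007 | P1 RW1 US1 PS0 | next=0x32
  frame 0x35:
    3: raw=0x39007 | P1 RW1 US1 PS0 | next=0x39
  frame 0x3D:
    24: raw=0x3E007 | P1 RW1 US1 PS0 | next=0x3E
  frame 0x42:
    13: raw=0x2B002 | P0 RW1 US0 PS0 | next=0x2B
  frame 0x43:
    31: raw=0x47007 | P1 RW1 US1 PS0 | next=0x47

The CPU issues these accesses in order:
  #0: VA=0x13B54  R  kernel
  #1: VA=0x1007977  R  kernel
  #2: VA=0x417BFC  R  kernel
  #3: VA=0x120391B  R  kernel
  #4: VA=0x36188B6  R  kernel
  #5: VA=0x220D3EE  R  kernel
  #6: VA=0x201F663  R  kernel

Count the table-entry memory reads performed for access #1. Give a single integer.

Per-access translation:
#0 VA=0x13B54 (r,kernel):
  L0 @0x27[0] → 0x2B007  P=1,RW=1,US=1,PS=0
  L1 @0x2B[19] → 0x2D007  P=1,RW=1,US=1,PS=0
  ⇒ phys 0x2DB54  [2 reads]
#1 VA=0x1007977 (r,kernel):
  L0 @0x27[8] → 0x2F007  P=1,RW=1,US=1,PS=0
  L1 @0x2F[7] → 0x24004  P=0,RW=0,US=1,PS=0
  ✗ PAGE_NOT_PRESENT  [2 reads]
#2 VA=0x417BFC (r,kernel):
  L0 @0x27[2] → 0x30007  P=1,RW=1,US=1,PS=0
  L1 @0x30[23] → 0x32007  P=1,RW=1,US=1,PS=0
  ⇒ phys 0x32BFC  [2 reads]
#3 VA=0x120391B (r,kernel):
  L0 @0x27[9] → 0x35007  P=1,RW=1,US=1,PS=0
  L1 @0x35[3] → 0x39007  P=1,RW=1,US=1,PS=0
  ⇒ phys 0x3991B  [2 reads]
#4 VA=0x36188B6 (r,kernel):
  L0 @0x27[27] → 0x3D007  P=1,RW=1,US=1,PS=0
  L1 @0x3D[24] → 0x3E007  P=1,RW=1,US=1,PS=0
  ⇒ phys 0x3E8B6  [2 reads]
#5 VA=0x220D3EE (r,kernel):
  L0 @0x27[17] → 0x42007  P=1,RW=1,US=1,PS=0
  L1 @0x42[13] → 0x2B002  P=0,RW=1,US=0,PS=0
  ✗ PAGE_NOT_PRESENT  [2 reads]
#6 VA=0x201F663 (r,kernel):
  L0 @0x27[16] → 0x43007  P=1,RW=1,US=1,PS=0
  L1 @0x43[31] → 0x47007  P=1,RW=1,US=1,PS=0
  ⇒ phys 0x47663  [2 reads]

Entries read for #1: 2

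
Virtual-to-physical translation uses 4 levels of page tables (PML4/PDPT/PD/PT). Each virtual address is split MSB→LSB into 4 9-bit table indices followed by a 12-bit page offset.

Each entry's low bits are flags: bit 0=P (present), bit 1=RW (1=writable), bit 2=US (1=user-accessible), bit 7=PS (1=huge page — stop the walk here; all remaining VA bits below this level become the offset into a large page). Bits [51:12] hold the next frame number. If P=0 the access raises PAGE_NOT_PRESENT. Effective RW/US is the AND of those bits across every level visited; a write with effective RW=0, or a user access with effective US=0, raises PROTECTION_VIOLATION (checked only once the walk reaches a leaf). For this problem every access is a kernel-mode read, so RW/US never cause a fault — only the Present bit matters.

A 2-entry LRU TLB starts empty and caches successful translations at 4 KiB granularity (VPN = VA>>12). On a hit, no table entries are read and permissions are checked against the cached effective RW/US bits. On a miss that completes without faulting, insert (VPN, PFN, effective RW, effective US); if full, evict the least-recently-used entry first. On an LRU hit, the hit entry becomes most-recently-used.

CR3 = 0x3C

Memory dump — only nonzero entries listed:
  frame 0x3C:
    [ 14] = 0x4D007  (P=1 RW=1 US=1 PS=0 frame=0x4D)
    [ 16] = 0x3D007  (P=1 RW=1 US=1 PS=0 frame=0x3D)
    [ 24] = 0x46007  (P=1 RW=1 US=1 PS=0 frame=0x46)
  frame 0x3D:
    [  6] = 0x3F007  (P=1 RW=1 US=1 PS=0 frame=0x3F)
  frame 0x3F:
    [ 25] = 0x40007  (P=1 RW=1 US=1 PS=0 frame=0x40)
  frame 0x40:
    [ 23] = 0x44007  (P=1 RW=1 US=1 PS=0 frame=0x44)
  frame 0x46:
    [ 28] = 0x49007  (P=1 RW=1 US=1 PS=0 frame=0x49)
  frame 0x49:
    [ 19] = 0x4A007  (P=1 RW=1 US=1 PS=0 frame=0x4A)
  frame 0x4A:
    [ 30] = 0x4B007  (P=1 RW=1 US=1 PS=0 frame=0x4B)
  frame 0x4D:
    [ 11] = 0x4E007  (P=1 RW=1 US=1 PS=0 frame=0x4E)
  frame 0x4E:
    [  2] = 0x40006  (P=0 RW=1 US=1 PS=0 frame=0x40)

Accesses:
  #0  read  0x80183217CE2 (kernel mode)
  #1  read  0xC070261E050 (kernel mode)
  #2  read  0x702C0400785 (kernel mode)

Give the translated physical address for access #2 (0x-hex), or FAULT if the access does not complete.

Trace:
#0 VA=0x80183217CE2 (r,kernel):
  L0 @0x3C[16] → 0x3D007  P=1,RW=1,US=1,PS=0
  L1 @0x3D[6] → 0x3F007  P=1,RW=1,US=1,PS=0
  L2 @0x3F[25] → 0x40007  P=1,RW=1,US=1,PS=0
  L3 @0x40[23] → 0x44007  P=1,RW=1,US=1,PS=0
  → PA=0x44CE2  (4 entries read)
#1 VA=0xC070261E050 (r,kernel):
  L0 @0x3C[24] → 0x46007  P=1,RW=1,US=1,PS=0
  L1 @0x46[28] → 0x49007  P=1,RW=1,US=1,PS=0
  L2 @0x49[19] → 0x4A007  P=1,RW=1,US=1,PS=0
  L3 @0x4A[30] → 0x4B007  P=1,RW=1,US=1,PS=0
  → PA=0x4B050  (4 entries read)
#2 VA=0x702C0400785 (r,kernel):
  L0 @0x3C[14] → 0x4D007  P=1,RW=1,US=1,PS=0
  L1 @0x4D[11] → 0x4E007  P=1,RW=1,US=1,PS=0
  L2 @0x4E[2] → 0x40006  P=0,RW=1,US=1,PS=0
  → PAGE_NOT_PRESENT  (3 entries read)

Access #2 PA: FAULT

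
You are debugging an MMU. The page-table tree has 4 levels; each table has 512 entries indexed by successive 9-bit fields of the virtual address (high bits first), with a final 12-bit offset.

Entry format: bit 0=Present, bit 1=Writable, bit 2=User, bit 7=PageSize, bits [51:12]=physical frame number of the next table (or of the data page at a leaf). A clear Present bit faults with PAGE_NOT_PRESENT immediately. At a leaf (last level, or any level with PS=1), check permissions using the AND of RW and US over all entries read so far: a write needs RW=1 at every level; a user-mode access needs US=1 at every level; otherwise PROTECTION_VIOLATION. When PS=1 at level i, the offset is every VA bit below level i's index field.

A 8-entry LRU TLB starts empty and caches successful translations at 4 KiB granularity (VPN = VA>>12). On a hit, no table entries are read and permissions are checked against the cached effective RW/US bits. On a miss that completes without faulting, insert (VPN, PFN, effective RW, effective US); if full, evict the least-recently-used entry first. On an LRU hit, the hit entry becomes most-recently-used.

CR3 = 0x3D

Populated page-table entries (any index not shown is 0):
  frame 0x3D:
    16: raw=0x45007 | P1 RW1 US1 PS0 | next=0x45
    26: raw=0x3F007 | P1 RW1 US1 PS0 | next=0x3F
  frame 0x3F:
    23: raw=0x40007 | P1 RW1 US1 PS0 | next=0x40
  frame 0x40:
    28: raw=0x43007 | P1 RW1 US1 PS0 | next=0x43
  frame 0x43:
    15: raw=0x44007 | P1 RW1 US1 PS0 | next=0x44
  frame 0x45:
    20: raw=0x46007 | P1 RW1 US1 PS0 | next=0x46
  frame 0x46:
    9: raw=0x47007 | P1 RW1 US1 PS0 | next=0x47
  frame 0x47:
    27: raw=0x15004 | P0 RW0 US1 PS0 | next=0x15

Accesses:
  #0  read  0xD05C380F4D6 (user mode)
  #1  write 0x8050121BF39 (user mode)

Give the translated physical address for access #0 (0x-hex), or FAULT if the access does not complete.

Per-access translation:
#0 VA=0xD05C380F4D6 (r,user):
  [0] read 0x3D idx=26: raw=0x3F007 flags P=1 W=1 U=1 S=0
  [1] read 0x3F idx=23: raw=0x40007 flags P=1 W=1 U=1 S=0
  [2] read 0x40 idx=28: raw=0x43007 flags P=1 W=1 U=1 S=0
  [3] read 0x43 idx=15: raw=0x44007 flags P=1 W=1 U=1 S=0
  ⇒ phys 0x444D6  [4 reads]
#1 VA=0x8050121BF39 (w,user):
  [0] read 0x3D idx=16: raw=0x45007 flags P=1 W=1 U=1 S=0
  [1] read 0x45 idx=20: raw=0x46007 flags P=1 W=1 U=1 S=0
  [2] read 0x46 idx=9: raw=0x47007 flags P=1 W=1 U=1 S=0
  [3] read 0x47 idx=27: raw=0x15004 flags P=0 W=0 U=1 S=0
  ✗ PAGE_NOT_PRESENT  [4 reads]

Access #0 PA: 0x444D6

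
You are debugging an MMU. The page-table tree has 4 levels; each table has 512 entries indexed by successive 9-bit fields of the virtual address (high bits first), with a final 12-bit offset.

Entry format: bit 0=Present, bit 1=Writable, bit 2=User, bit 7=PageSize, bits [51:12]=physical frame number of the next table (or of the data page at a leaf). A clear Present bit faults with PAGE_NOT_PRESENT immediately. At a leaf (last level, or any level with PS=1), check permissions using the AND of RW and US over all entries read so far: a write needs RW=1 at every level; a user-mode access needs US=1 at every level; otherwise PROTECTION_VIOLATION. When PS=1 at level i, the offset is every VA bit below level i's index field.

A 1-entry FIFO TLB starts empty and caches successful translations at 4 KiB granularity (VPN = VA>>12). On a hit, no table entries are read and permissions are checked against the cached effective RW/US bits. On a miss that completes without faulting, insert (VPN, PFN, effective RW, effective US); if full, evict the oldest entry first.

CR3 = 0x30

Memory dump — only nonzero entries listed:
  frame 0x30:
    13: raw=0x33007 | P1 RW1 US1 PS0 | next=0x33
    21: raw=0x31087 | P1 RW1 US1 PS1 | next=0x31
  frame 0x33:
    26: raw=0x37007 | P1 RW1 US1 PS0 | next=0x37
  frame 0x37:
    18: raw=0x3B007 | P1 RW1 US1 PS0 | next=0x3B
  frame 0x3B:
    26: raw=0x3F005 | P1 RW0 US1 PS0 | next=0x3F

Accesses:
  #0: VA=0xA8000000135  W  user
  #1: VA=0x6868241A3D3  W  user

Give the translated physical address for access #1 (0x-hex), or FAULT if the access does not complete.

Walk each access:
#0 VA=0xA8000000135 (w,user):
  L0: frame=0x30 idx=21 entry=0x31087 [P=1 RW=1 US=1 PS=1]
  ✓ 0x31135 (huge @L0)  — 1 lookups
#1 VA=0x6868241A3D3 (w,user):
  L0: frame=0x30 idx=13 entry=0x33007 [P=1 RW=1 US=1 PS=0]
  L1: frame=0x33 idx=26 entry=0x37007 [P=1 RW=1 US=1 PS=0]
  L2: frame=0x37 idx=18 entry=0x3B007 [P=1 RW=1 US=1 PS=0]
  L3: frame=0x3B idx=26 entry=0x3F005 [P=1 RW=0 US=1 PS=0]
  → PROTECTION_VIOLATION  (4 entries read)

Access #1 PA: FAULT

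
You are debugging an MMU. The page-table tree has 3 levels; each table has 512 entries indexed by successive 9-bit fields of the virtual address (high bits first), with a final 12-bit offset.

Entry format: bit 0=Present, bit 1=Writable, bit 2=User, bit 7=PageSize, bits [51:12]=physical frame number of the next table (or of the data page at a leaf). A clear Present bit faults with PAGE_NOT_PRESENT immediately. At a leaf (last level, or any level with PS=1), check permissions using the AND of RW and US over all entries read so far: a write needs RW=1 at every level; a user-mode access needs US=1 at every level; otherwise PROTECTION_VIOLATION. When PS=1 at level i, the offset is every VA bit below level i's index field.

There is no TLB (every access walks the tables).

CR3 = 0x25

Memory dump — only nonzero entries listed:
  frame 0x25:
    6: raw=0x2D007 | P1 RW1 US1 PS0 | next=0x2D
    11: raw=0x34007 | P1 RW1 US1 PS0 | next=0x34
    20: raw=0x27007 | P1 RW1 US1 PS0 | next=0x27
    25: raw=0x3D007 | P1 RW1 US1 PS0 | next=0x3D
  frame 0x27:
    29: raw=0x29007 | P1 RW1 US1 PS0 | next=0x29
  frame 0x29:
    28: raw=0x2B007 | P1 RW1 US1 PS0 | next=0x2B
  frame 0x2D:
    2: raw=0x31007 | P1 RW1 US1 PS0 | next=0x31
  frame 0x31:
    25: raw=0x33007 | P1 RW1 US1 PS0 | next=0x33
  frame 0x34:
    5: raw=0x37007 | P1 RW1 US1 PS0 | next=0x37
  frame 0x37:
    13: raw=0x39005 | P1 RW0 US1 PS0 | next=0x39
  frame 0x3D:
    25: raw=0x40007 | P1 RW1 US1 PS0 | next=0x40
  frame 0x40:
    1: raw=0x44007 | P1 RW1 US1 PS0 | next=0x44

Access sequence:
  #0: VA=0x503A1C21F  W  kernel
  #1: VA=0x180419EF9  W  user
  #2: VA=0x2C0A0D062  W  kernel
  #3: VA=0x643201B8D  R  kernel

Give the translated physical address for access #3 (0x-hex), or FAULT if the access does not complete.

Trace:
#0 VA=0x503A1C21F (w,kernel):
  L0 @0x25[20] → 0x27007  P=1,RW=1,US=1,PS=0
  L1 @0x27[29] → 0x29007  P=1,RW=1,US=1,PS=0
  L2 @0x29[28] → 0x2B007  P=1,RW=1,US=1,PS=0
  ✓ 0x2B21F  — 3 lookups
#1 VA=0x180419EF9 (w,user):
  L0 @0x25[6] → 0x2D007  P=1,RW=1,US=1,PS=0
  L1 @0x2D[2] → 0x31007  P=1,RW=1,US=1,PS=0
  L2 @0x31[25] → 0x33007  P=1,RW=1,US=1,PS=0
  ✓ 0x33EF9  — 3 lookups
#2 VA=0x2C0A0D062 (w,kernel):
  L0 @0x25[11] → 0x34007  P=1,RW=1,US=1,PS=0
  L1 @0x34[5] → 0x37007  P=1,RW=1,US=1,PS=0
  L2 @0x37[13] → 0x39005  P=1,RW=0,US=1,PS=0
  → PROTECTION_VIOLATION  (3 entries read)
#3 VA=0x643201B8D (r,kernel):
  L0 @0x25[25] → 0x3D007  P=1,RW=1,US=1,PS=0
  L1 @0x3D[25] → 0x40007  P=1,RW=1,US=1,PS=0
  L2 @0x40[1] → 0x44007  P=1,RW=1,US=1,PS=0
  ✓ 0x44B8D  — 3 lookups

Access #3 PA: 0x44B8D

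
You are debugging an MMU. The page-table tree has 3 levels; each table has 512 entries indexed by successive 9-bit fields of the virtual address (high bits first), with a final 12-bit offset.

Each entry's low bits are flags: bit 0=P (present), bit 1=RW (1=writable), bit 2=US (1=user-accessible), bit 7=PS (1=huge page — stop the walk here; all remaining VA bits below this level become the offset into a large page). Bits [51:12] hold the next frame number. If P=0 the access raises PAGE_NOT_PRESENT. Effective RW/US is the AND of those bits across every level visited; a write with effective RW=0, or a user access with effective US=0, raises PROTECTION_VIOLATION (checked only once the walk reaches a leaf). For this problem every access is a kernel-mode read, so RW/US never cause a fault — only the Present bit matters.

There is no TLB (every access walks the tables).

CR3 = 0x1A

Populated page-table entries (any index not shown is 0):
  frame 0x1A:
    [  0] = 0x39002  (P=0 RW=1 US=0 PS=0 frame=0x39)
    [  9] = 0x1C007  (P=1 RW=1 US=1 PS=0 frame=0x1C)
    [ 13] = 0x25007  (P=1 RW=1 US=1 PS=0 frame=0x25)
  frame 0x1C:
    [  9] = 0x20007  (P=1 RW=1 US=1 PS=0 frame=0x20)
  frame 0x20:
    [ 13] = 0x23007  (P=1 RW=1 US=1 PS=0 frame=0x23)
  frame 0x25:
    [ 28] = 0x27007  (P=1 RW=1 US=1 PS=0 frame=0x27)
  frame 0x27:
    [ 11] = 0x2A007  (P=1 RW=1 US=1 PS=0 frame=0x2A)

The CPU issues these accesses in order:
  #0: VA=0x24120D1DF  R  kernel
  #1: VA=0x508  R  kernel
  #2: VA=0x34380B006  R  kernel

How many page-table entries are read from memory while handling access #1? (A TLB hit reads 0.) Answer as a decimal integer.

Per-access translation:
#0 VA=0x24120D1DF (r,kernel):
  L0 @0x1A[9] → 0x1C007  P=1,RW=1,US=1,PS=0
  L1 @0x1C[9] → 0x20007  P=1,RW=1,US=1,PS=0
  L2 @0x20[13] → 0x23007  P=1,RW=1,US=1,PS=0
  → PA=0x231DF  (3 entries read)
#1 VA=0x508 (r,kernel):
  L0 @0x1A[0] → 0x39002  P=0,RW=1,US=0,PS=0
  ⇒ fault: PAGE_NOT_PRESENT  — 1 lookups
#2 VA=0x34380B006 (r,kernel):
  L0 @0x1A[13] → 0x25007  P=1,RW=1,US=1,PS=0
  L1 @0x25[28] → 0x27007  P=1,RW=1,US=1,PS=0
  L2 @0x27[11] → 0x2A007  P=1,RW=1,US=1,PS=0
  → PA=0x2A006  (3 entries read)

Entries read for #1: 1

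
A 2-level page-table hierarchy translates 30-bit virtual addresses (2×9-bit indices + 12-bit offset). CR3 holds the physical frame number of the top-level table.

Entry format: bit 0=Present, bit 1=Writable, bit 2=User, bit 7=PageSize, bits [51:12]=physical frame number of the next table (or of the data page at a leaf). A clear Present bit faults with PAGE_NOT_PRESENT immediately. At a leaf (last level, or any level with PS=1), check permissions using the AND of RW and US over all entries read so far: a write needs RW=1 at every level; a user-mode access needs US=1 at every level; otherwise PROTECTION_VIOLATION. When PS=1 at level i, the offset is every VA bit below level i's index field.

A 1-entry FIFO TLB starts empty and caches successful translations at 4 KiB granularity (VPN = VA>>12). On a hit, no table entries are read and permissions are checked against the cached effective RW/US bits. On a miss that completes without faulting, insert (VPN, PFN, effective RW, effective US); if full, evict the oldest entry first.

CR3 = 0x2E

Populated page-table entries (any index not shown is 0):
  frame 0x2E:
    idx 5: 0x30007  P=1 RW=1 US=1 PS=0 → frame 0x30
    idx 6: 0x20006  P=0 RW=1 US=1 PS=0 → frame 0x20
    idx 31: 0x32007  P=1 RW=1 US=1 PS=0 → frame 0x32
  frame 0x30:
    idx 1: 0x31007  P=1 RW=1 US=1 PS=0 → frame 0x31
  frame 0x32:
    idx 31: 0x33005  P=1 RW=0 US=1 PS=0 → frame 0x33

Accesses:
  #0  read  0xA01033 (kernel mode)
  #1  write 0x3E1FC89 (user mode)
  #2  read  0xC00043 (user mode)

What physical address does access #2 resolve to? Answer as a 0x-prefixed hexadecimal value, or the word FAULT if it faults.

Walk each access:
#0 VA=0xA01033 (r,kernel):
  L0 @0x2E[5] → 0x30007  P=1,RW=1,US=1,PS=0
  L1 @0x30[1] → 0x31007  P=1,RW=1,US=1,PS=0
  → PA=0x31033  (2 entries read)
#1 VA=0x3E1FC89 (w,user):
  L0 @0x2E[31] → 0x32007  P=1,RW=1,US=1,PS=0
  L1 @0x32[31] → 0x33005  P=1,RW=0,US=1,PS=0
  ⇒ fault: PROTECTION_VIOLATION  — 2 lookups
#2 VA=0xC00043 (r,user):
  L0 @0x2E[6] → 0x20006  P=0,RW=1,US=1,PS=0
  ⇒ fault: PAGE_NOT_PRESENT  — 1 lookups

Access #2 PA: FAULT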